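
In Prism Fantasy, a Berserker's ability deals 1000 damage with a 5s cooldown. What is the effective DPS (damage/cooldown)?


DPS = damage / cooldown
= 1000 / 5
= 200.00

200.00 DPS


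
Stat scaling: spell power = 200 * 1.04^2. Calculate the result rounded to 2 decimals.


value = base * growth^level
= 200 * 1.04^2
= 200 * 1.0816
= 216.32

216.32 spell power


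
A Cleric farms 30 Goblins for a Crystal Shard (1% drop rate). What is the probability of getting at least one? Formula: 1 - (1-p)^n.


P(at least one) = 1 - P(none) = 1 - (1-p)^n
p = 1/100 = 0.01
1 - p = 0.99
(1 - p)^30 = 0.99^30 = 0.739700
P(at least one) = 1 - 0.739700 = 0.2603

0.2603


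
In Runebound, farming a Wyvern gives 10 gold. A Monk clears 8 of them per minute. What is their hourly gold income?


Gold per minute = 10 * 8 = 80
Gold per hour = 80 * 60 = 4800

4800 gold/hour


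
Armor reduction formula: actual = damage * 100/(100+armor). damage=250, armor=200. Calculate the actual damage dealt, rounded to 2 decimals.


actual = 250 * 100 / (100 + 200)
= 250 * 100 / 300
= 25000 / 300
= 83.33

83.33 damage


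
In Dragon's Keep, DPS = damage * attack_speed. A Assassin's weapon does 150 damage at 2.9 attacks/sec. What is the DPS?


DPS = damage * attack_speed
= 150 * 2.9
= 435.0

435.0 DPS


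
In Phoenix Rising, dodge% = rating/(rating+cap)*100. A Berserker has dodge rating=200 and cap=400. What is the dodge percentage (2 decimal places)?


dodge% = 200 / (200 + 400) * 100
= 200 / 600 * 100
= 0.333333 * 100
= 33.33%

33.33%


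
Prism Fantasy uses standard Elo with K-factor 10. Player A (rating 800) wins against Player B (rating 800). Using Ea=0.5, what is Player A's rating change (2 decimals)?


Elo update: delta = K * (S - Ea), where S = 1 (wins)
S - Ea = 1 - 0.5 = 0.5
Rating change = 10 * 0.5
= 5.00

5.00 rating points


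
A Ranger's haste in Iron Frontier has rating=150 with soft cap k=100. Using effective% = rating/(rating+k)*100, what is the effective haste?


effective% = rating / (rating + k) * 100
= 150 / (150 + 100) * 100
= 150 / 250 * 100
= 0.6 * 100
= 60.00%

60.00%


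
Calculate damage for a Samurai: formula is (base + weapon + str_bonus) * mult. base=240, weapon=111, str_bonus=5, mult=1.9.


Sum base + weapon + str = 240 + 111 + 5 = 356
Multiply by 1.9:
356 * 1.9 = 676.4

676.4 damage


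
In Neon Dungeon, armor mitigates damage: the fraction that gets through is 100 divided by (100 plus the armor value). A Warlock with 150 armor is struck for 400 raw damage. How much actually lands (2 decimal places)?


actual = 400 * 100 / (100 + 150)
= 400 * 100 / 250
= 40000 / 250
= 160.00

160.00 damage


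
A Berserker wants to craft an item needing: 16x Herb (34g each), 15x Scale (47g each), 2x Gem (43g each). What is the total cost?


Cost breakdown:
  Herb: 16 * 34 = 544
  Scale: 15 * 47 = 705
  Gem: 2 * 43 = 86
Total = 544 + 705 + 86 = 1335

1335 gold


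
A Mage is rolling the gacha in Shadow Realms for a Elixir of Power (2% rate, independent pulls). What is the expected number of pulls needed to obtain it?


Expected pulls for a geometric distribution = 1/p = 100 / rate%
= 100 / 2
= 50.0

50.0 pulls


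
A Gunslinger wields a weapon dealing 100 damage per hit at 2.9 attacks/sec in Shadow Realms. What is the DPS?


DPS = damage * attack_speed
= 100 * 2.9
= 290.0

290.0 DPS


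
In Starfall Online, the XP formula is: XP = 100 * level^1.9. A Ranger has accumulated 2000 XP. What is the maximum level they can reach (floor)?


XP = 100 * level^1.9, so level = (XP / 100)^(1/1.9)
= (2000 / 100)^(1/1.9)
= 20.0^0.5263
= 4.839
Floor: level = 4

level 4


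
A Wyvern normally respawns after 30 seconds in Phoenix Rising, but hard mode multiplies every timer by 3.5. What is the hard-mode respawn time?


Respawn time = base * multiplier
= 30 * 3.5
= 105.0 seconds

105.0 seconds


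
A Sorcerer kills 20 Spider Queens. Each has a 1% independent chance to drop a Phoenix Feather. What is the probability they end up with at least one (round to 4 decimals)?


P(at least one) = 1 - P(none) = 1 - (1-p)^n
p = 1/100 = 0.01
1 - p = 0.99
(1 - p)^20 = 0.99^20 = 0.817907
P(at least one) = 1 - 0.817907 = 0.1821

0.1821


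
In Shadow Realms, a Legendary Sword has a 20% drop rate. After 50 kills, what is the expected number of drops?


Expected drops = kills * (drop_rate / 100)
= 50 * (20 / 100)
= 50 * 0.2
= 10.0

10.0 drops


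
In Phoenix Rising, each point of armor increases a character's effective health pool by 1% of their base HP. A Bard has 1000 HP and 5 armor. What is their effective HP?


EHP = 1000 * (1 + 5/100)
= 1000 * (1 + 0.05)
= 1000 * 1.05
= 1050.0

1050.0 EHP


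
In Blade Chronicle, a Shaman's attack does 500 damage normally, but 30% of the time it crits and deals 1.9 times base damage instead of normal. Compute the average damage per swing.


E[dmg] = base * (1 + crit_chance * (crit_mult - 1))
cc as decimal = 30/100 = 0.3
cm - 1 = 1.9 - 1 = 0.9
Bonus factor = 0.3 * 0.9 = 0.27
Total multiplier = 1 + 0.27 = 1.27
Expected damage = 500 * 1.27 = 635.00

635.00 damage


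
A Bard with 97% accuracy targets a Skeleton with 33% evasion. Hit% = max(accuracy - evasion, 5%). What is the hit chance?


accuracy - evasion = 97 - 33 = 64
Apply floor: max(64, 5) = 64
Hit chance = 64%

64%


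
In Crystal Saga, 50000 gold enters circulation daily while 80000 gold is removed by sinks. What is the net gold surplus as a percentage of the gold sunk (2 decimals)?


Net gold = 50000 - 80000 = -30000
Inflation rate = net / sunk * 100 = -30000 / 80000 * 100
= -0.375 * 100
= -37.50%

-37.50%


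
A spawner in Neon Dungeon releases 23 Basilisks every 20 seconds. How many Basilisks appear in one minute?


Spawns per minute = count * (60 / interval)
= 23 * (60 / 20)
= 23 * 3.0
= 69.0

69.0 per minute


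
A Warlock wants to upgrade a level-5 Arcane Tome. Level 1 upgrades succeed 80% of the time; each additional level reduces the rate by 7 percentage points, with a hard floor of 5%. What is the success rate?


raw_rate = 80 - 7 * (5 - 1)
= 80 - 7 * 4
= 80 - 28
= 52
Apply floor: max(52, 5) = 52%

52%


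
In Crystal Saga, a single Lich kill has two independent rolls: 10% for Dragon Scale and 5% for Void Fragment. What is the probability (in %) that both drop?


For independent events, P(both) = P(A) * P(B)
= 10% * 5%
= 50 / 100 %
= 0.5%

0.5%


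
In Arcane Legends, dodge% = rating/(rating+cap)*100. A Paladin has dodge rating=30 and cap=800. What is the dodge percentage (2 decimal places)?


dodge% = 30 / (30 + 800) * 100
= 30 / 830 * 100
= 0.036145 * 100
= 3.61%

3.61%


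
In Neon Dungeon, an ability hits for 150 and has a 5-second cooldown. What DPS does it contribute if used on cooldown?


DPS = damage / cooldown
= 150 / 5
= 30.00

30.00 DPS


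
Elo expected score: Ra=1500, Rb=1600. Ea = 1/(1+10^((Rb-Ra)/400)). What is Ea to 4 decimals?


Elo expected score: Ea = 1/(1 + 10^((Rb-Ra)/400))
Rb - Ra = 1600 - 1500 = 100
(Rb-Ra)/400 = 100/400 = 0.25
10^0.25 = 1.778279
Ea = 1/(1 + 1.778279) = 1/2.778279 = 0.3599

0.3599


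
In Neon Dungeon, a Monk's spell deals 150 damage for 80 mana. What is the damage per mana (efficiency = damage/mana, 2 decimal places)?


Efficiency = damage / mana
= 150 / 80
= 1.88

1.88 dmg/mana


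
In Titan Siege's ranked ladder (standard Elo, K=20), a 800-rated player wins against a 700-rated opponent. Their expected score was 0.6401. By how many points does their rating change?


Elo update: delta = K * (S - Ea), where S = 1 (wins)
S - Ea = 1 - 0.6401 = 0.3599
Rating change = 20 * 0.3599
= 7.20

7.20 rating points


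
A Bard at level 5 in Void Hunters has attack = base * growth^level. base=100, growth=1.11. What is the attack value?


value = base * growth^level
= 100 * 1.11^5
= 100 * 1.685058
= 168.51

168.51 attack


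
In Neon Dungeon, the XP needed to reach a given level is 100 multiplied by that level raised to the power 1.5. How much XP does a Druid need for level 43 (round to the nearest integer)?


XP = 100 * level^1.5
Substitute level = 43:
XP = 100 * 43^1.5
= 100 * 281.9699
= 28197

28197 XP


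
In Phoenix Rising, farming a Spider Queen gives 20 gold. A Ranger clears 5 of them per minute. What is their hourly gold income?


Gold per minute = 20 * 5 = 100
Gold per hour = 100 * 60 = 6000

6000 gold/hour


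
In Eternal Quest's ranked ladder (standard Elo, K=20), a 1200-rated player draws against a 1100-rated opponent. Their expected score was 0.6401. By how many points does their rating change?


Elo update: delta = K * (S - Ea), where S = 0.5 (draws)
S - Ea = 0.5 - 0.6401 = -0.1401
Rating change = 20 * -0.1401
= -2.80

-2.80 rating points


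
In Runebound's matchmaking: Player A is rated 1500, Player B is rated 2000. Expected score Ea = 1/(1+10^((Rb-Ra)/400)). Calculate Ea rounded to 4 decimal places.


Elo expected score: Ea = 1/(1 + 10^((Rb-Ra)/400))
Rb - Ra = 2000 - 1500 = 500
(Rb-Ra)/400 = 500/400 = 1.25
10^1.25 = 17.782794
Ea = 1/(1 + 17.782794) = 1/18.782794 = 0.0532

0.0532


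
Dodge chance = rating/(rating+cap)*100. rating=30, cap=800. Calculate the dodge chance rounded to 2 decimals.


dodge% = 30 / (30 + 800) * 100
= 30 / 830 * 100
= 0.036145 * 100
= 3.61%

3.61%


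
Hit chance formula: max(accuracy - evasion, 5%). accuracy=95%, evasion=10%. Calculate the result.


accuracy - evasion = 95 - 10 = 85
Apply floor: max(85, 5) = 85
Hit chance = 85%

85%


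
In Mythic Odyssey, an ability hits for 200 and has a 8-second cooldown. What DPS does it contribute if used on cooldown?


DPS = damage / cooldown
= 200 / 8
= 25.00

25.00 DPS


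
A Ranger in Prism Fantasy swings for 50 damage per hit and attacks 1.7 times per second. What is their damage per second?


DPS = damage * attack_speed
= 50 * 1.7
= 85.0

85.0 DPS


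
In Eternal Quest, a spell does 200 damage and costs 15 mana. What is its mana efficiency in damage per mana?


Efficiency = damage / mana
= 200 / 15
= 13.33

13.33 dmg/mana


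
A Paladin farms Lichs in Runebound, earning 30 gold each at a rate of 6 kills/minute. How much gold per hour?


Gold per minute = 30 * 6 = 180
Gold per hour = 180 * 60 = 10800

10800 gold/hour


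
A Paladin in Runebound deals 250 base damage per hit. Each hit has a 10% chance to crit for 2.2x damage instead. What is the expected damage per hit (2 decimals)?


E[dmg] = base * (1 + crit_chance * (crit_mult - 1))
cc as decimal = 10/100 = 0.1
cm - 1 = 2.2 - 1 = 1.2
Bonus factor = 0.1 * 1.2 = 0.12
Total multiplier = 1 + 0.12 = 1.12
Expected damage = 250 * 1.12 = 280.00

280.00 damage


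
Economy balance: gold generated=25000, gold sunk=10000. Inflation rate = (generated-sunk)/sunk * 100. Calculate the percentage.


Net gold = 25000 - 10000 = 15000
Inflation rate = net / sunk * 100 = 15000 / 10000 * 100
= 1.5 * 100
= 150.00%

150.00%


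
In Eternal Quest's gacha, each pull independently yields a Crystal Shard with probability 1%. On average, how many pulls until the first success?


Expected pulls for a geometric distribution = 1/p = 100 / rate%
= 100 / 1
= 100.0

100.0 pulls


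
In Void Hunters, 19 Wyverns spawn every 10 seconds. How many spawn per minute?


Spawns per minute = count * (60 / interval)
= 19 * (60 / 10)
= 19 * 6.0
= 114.0

114.0 per minute


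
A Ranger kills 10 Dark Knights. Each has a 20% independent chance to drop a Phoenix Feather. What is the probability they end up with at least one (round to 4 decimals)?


P(at least one) = 1 - P(none) = 1 - (1-p)^n
p = 20/100 = 0.2
1 - p = 0.8
(1 - p)^10 = 0.8^10 = 0.107374
P(at least one) = 1 - 0.107374 = 0.8926

0.8926


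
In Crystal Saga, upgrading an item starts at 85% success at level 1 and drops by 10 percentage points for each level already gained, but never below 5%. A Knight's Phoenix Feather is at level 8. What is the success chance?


raw_rate = 85 - 10 * (8 - 1)
= 85 - 10 * 7
= 85 - 70
= 15
Apply floor: max(15, 5) = 15%

15%


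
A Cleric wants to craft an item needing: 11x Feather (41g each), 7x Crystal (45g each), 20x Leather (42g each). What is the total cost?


Cost breakdown:
  Feather: 11 * 41 = 451
  Crystal: 7 * 45 = 315
  Leather: 20 * 42 = 840
Total = 451 + 315 + 840 = 1606

1606 gold


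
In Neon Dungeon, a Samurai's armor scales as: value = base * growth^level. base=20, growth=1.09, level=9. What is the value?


value = base * growth^level
= 20 * 1.09^9
= 20 * 2.171893
= 43.44

43.44 armor


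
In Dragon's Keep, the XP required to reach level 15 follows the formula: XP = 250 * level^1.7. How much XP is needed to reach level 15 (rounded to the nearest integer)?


XP = 250 * level^1.7
Substitute level = 15:
XP = 250 * 15^1.7
= 250 * 99.8516
= 24963

24963 XP


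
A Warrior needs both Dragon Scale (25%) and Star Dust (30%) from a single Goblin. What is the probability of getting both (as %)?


For independent events, P(both) = P(A) * P(B)
= 25% * 30%
= 750 / 100 %
= 7.5%

7.5%


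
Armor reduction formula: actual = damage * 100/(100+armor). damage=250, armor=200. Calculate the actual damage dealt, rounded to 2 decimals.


actual = 250 * 100 / (100 + 200)
= 250 * 100 / 300
= 25000 / 300
= 83.33

83.33 damage


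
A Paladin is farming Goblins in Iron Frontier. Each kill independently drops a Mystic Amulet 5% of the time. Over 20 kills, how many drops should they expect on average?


Expected drops = kills * (drop_rate / 100)
= 20 * (5 / 100)
= 20 * 0.05
= 1.0

1.0 drops


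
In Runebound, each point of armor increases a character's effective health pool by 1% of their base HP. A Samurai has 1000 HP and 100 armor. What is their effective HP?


EHP = 1000 * (1 + 100/100)
= 1000 * (1 + 1.0)
= 1000 * 2.0
= 2000.0

2000.0 EHP


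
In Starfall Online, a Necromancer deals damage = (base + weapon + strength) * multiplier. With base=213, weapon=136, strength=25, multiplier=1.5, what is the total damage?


Sum base + weapon + str = 213 + 136 + 25 = 374
Multiply by 1.5:
374 * 1.5 = 561.0

561.0 damage


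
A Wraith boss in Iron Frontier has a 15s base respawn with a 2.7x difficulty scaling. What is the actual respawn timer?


Respawn time = base * multiplier
= 15 * 2.7
= 40.5 seconds

40.5 seconds


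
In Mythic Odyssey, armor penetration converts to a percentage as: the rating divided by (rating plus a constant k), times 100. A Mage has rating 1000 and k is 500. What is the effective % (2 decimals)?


effective% = rating / (rating + k) * 100
= 1000 / (1000 + 500) * 100
= 1000 / 1500 * 100
= 0.666667 * 100
= 66.67%

66.67%


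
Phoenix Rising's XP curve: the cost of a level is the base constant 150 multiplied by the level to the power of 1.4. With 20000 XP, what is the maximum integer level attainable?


XP = 150 * level^1.4, so level = (XP / 150)^(1/1.4)
= (20000 / 150)^(1/1.4)
= 133.3333^0.7143
= 32.9468
Floor: level = 32

level 32


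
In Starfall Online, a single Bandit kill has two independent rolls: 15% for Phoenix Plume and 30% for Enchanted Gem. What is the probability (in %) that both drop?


For independent events, P(both) = P(A) * P(B)
= 15% * 30%
= 450 / 100 %
= 4.5%

4.5%


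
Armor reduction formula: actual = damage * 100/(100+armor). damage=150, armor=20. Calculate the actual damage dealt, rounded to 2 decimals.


actual = 150 * 100 / (100 + 20)
= 150 * 100 / 120
= 15000 / 120
= 125.00

125.00 damage


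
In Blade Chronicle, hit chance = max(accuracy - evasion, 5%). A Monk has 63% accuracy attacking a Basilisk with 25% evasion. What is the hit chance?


accuracy - evasion = 63 - 25 = 38
Apply floor: max(38, 5) = 38
Hit chance = 38%

38%


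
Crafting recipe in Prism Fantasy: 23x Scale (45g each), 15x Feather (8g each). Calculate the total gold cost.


Cost breakdown:
  Scale: 23 * 45 = 1035
  Feather: 15 * 8 = 120
Total = 1035 + 120 = 1155

1155 gold


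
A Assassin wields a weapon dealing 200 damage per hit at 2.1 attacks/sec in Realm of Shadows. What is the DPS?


DPS = damage * attack_speed
= 200 * 2.1
= 420.0

420.0 DPS


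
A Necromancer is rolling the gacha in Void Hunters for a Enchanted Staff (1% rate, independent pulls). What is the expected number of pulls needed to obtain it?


Expected pulls for a geometric distribution = 1/p = 100 / rate%
= 100 / 1
= 100.0

100.0 pulls


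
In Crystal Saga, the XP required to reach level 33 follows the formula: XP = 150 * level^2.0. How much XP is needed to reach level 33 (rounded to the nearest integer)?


XP = 150 * level^2.0
Substitute level = 33:
XP = 150 * 33^2.0
= 150 * 1089.0
= 163350

163350 XP


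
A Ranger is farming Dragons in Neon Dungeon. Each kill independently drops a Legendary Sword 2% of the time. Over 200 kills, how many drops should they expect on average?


Expected drops = kills * (drop_rate / 100)
= 200 * (2 / 100)
= 200 * 0.02
= 4.0

4.0 drops


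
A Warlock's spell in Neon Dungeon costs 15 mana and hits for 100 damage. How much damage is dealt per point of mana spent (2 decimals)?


Efficiency = damage / mana
= 100 / 15
= 6.67

6.67 dmg/mana


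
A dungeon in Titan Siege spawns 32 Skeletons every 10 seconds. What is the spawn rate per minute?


Spawns per minute = count * (60 / interval)
= 32 * (60 / 10)
= 32 * 6.0
= 192.0

192.0 per minute


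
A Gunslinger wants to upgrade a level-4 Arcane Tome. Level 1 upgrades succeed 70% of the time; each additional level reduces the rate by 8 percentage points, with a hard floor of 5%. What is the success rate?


raw_rate = 70 - 8 * (4 - 1)
= 70 - 8 * 3
= 70 - 24
= 46
Apply floor: max(46, 5) = 46%

46%


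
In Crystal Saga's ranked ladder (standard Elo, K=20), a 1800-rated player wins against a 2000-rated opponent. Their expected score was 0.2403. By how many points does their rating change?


Elo update: delta = K * (S - Ea), where S = 1 (wins)
S - Ea = 1 - 0.2403 = 0.7597
Rating change = 20 * 0.7597
= 15.19

15.19 rating points


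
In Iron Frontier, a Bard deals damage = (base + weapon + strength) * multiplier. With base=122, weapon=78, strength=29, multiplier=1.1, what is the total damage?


Sum base + weapon + str = 122 + 78 + 29 = 229
Multiply by 1.1:
229 * 1.1 = 251.9

251.9 damage


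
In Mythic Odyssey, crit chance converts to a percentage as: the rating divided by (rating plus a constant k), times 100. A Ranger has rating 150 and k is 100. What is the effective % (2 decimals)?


effective% = rating / (rating + k) * 100
= 150 / (150 + 100) * 100
= 150 / 250 * 100
= 0.6 * 100
= 60.00%

60.00%


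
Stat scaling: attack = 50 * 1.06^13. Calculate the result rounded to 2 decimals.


value = base * growth^level
= 50 * 1.06^13
= 50 * 2.132928
= 106.65

106.65 attack


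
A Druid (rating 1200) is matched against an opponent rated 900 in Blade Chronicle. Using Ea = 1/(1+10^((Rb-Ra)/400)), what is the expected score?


Elo expected score: Ea = 1/(1 + 10^((Rb-Ra)/400))
Rb - Ra = 900 - 1200 = -300
(Rb-Ra)/400 = -300/400 = -0.75
10^-0.75 = 0.177828
Ea = 1/(1 + 0.177828) = 1/1.177828 = 0.8490

0.8490


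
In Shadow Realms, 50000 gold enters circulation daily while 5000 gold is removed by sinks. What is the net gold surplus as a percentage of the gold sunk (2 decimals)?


Net gold = 50000 - 5000 = 45000
Inflation rate = net / sunk * 100 = 45000 / 5000 * 100
= 9.0 * 100
= 900.00%

900.00%


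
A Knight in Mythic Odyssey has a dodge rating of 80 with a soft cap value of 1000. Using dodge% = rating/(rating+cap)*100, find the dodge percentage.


dodge% = 80 / (80 + 1000) * 100
= 80 / 1080 * 100
= 0.074074 * 100
= 7.41%

7.41%


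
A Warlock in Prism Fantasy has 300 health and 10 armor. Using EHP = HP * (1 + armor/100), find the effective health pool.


EHP = 300 * (1 + 10/100)
= 300 * (1 + 0.1)
= 300 * 1.1
= 330.0

330.0 EHP


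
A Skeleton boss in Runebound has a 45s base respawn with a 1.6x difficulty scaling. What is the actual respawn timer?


Respawn time = base * multiplier
= 45 * 1.6
= 72.0 seconds

72.0 seconds


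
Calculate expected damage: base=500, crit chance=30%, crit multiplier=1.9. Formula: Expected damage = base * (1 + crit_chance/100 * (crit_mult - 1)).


E[dmg] = base * (1 + crit_chance * (crit_mult - 1))
cc as decimal = 30/100 = 0.3
cm - 1 = 1.9 - 1 = 0.9
Bonus factor = 0.3 * 0.9 = 0.27
Total multiplier = 1 + 0.27 = 1.27
Expected damage = 500 * 1.27 = 635.00

635.00 damage


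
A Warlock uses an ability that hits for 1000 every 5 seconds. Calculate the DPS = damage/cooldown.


DPS = damage / cooldown
= 1000 / 5
= 200.00

200.00 DPS


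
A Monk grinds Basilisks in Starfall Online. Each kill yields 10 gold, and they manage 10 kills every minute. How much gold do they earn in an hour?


Gold per minute = 10 * 10 = 100
Gold per hour = 100 * 60 = 6000

6000 gold/hour


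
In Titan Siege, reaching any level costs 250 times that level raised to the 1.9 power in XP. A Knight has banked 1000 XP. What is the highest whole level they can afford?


XP = 250 * level^1.9, so level = (XP / 250)^(1/1.9)
= (1000 / 250)^(1/1.9)
= 4.0^0.5263
= 2.0743
Floor: level = 2

level 2


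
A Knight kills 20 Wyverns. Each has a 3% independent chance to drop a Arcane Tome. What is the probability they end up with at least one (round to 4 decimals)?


P(at least one) = 1 - P(none) = 1 - (1-p)^n
p = 3/100 = 0.03
1 - p = 0.97
(1 - p)^20 = 0.97^20 = 0.543794
P(at least one) = 1 - 0.543794 = 0.4562

0.4562


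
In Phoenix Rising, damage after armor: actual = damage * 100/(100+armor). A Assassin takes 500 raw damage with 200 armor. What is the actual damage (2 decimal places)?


actual = 500 * 100 / (100 + 200)
= 500 * 100 / 300
= 50000 / 300
= 166.67

166.67 damage


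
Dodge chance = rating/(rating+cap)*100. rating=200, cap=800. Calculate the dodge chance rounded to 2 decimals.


dodge% = 200 / (200 + 800) * 100
= 200 / 1000 * 100
= 0.2 * 100
= 20.00%

20.00%


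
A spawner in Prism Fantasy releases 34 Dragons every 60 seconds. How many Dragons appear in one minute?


Spawns per minute = count * (60 / interval)
= 34 * (60 / 60)
= 34 * 1.0
= 34.0

34.0 per minute


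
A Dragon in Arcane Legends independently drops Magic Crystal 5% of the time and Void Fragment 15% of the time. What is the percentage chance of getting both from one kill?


For independent events, P(both) = P(A) * P(B)
= 5% * 15%
= 75 / 100 %
= 0.75%

0.75%


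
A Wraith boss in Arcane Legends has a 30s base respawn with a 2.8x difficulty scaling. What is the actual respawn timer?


Respawn time = base * multiplier
= 30 * 2.8
= 84.0 seconds

84.0 seconds


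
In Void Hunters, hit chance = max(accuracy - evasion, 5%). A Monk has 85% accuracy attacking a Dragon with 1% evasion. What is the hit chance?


accuracy - evasion = 85 - 1 = 84
Apply floor: max(84, 5) = 84
Hit chance = 84%

84%


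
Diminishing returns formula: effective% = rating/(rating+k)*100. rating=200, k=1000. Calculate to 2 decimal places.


effective% = rating / (rating + k) * 100
= 200 / (200 + 1000) * 100
= 200 / 1200 * 100
= 0.166667 * 100
= 16.67%

16.67%


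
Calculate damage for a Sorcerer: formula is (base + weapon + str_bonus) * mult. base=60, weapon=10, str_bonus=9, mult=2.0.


Sum base + weapon + str = 60 + 10 + 9 = 79
Multiply by 2.0:
79 * 2.0 = 158.0

158.0 damage


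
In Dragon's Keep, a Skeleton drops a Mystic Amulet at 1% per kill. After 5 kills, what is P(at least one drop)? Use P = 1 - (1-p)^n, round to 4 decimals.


P(at least one) = 1 - P(none) = 1 - (1-p)^n
p = 1/100 = 0.01
1 - p = 0.99
(1 - p)^5 = 0.99^5 = 0.950990
P(at least one) = 1 - 0.950990 = 0.0490

0.0490


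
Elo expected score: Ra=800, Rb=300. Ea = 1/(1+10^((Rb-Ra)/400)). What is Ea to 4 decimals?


Elo expected score: Ea = 1/(1 + 10^((Rb-Ra)/400))
Rb - Ra = 300 - 800 = -500
(Rb-Ra)/400 = -500/400 = -1.25
10^-1.25 = 0.056234
Ea = 1/(1 + 0.056234) = 1/1.056234 = 0.9468

0.9468


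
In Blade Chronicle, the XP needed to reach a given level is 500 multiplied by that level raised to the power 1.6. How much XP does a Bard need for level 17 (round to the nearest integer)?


XP = 500 * level^1.6
Substitute level = 17:
XP = 500 * 17^1.6
= 500 * 93.0504
= 46525

46525 XP


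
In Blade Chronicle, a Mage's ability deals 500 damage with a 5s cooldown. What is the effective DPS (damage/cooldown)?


DPS = damage / cooldown
= 500 / 5
= 100.00

100.00 DPS


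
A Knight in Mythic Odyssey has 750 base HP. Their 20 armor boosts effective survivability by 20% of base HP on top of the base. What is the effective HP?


EHP = 750 * (1 + 20/100)
= 750 * (1 + 0.2)
= 750 * 1.2
= 900.0

900.0 EHP


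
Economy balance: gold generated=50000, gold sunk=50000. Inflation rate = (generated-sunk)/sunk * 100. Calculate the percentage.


Net gold = 50000 - 50000 = 0
Inflation rate = net / sunk * 100 = 0 / 50000 * 100
= 0.0 * 100
= 0.00%

0.00%


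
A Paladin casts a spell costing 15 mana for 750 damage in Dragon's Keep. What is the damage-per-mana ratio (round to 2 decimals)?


Efficiency = damage / mana
= 750 / 15
= 50.00

50.00 dmg/mana


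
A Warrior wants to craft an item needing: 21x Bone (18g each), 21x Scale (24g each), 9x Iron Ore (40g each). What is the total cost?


Cost breakdown:
  Bone: 21 * 18 = 378
  Scale: 21 * 24 = 504
  Iron Ore: 9 * 40 = 360
Total = 378 + 504 + 360 = 1242

1242 gold


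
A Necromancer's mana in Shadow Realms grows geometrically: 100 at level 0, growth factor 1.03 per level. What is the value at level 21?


value = base * growth^level
= 100 * 1.03^21
= 100 * 1.860295
= 186.03

186.03 mana


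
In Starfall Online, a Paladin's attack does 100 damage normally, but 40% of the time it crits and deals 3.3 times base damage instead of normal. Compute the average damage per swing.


E[dmg] = base * (1 + crit_chance * (crit_mult - 1))
cc as decimal = 40/100 = 0.4
cm - 1 = 3.3 - 1 = 2.3
Bonus factor = 0.4 * 2.3 = 0.92
Total multiplier = 1 + 0.92 = 1.92
Expected damage = 100 * 1.92 = 192.00

192.00 damage


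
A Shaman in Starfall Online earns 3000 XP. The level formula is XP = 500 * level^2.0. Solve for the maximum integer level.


XP = 500 * level^2.0, so level = (XP / 500)^(1/2.0)
= (3000 / 500)^(1/2.0)
= 6.0^0.5
= 2.4495
Floor: level = 2

level 2


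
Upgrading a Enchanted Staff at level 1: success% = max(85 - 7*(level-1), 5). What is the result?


raw_rate = 85 - 7 * (1 - 1)
= 85 - 7 * 0
= 85 - 0
= 85
Apply floor: max(85, 5) = 85%

85%


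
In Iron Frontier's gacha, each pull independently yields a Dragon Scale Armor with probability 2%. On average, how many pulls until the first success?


Expected pulls for a geometric distribution = 1/p = 100 / rate%
= 100 / 2
= 50.0

50.0 pulls


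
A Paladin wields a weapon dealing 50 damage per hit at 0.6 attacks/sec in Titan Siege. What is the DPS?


DPS = damage * attack_speed
= 50 * 0.6
= 30.0

30.0 DPS


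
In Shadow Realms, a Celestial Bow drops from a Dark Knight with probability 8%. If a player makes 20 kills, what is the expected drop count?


Expected drops = kills * (drop_rate / 100)
= 20 * (8 / 100)
= 20 * 0.08
= 1.6

1.6 drops


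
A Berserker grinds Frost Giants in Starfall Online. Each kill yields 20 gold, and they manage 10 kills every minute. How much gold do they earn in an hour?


Gold per minute = 20 * 10 = 200
Gold per hour = 200 * 60 = 12000

12000 gold/hour


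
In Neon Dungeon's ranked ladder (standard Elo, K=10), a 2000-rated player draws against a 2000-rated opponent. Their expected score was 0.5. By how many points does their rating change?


Elo update: delta = K * (S - Ea), where S = 0.5 (draws)
S - Ea = 0.5 - 0.5 = 0.0
Rating change = 10 * 0.0
= 0.00

0.00 rating points


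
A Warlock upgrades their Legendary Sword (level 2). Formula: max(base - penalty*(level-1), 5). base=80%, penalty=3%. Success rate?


raw_rate = 80 - 3 * (2 - 1)
= 80 - 3 * 1
= 80 - 3
= 77
Apply floor: max(77, 5) = 77%

77%


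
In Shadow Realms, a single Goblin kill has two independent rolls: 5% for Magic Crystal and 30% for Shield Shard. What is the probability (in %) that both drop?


For independent events, P(both) = P(A) * P(B)
= 5% * 30%
= 150 / 100 %
= 1.5%

1.5%


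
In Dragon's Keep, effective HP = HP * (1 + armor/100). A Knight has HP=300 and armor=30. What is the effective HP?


EHP = 300 * (1 + 30/100)
= 300 * (1 + 0.3)
= 300 * 1.3
= 390.0

390.0 EHP


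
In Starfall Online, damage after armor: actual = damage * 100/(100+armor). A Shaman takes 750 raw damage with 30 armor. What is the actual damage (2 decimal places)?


actual = 750 * 100 / (100 + 30)
= 750 * 100 / 130
= 75000 / 130
= 576.92

576.92 damage


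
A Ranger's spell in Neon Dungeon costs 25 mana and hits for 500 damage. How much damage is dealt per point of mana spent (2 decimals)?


Efficiency = damage / mana
= 500 / 25
= 20.00

20.00 dmg/mana


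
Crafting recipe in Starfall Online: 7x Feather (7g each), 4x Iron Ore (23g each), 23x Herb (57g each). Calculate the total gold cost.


Cost breakdown:
  Feather: 7 * 7 = 49
  Iron Ore: 4 * 23 = 92
  Herb: 23 * 57 = 1311
Total = 49 + 92 + 1311 = 1452

1452 gold


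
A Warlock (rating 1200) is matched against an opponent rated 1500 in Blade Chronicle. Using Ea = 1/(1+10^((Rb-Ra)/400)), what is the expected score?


Elo expected score: Ea = 1/(1 + 10^((Rb-Ra)/400))
Rb - Ra = 1500 - 1200 = 300
(Rb-Ra)/400 = 300/400 = 0.75
10^0.75 = 5.623413
Ea = 1/(1 + 5.623413) = 1/6.623413 = 0.1510

0.1510


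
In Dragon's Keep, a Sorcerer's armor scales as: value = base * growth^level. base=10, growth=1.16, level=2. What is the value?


value = base * growth^level
= 10 * 1.16^2
= 10 * 1.3456
= 13.46

13.46 armor


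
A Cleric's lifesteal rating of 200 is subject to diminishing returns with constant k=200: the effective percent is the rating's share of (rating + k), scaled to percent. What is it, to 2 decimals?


effective% = rating / (rating + k) * 100
= 200 / (200 + 200) * 100
= 200 / 400 * 100
= 0.5 * 100
= 50.00%

50.00%


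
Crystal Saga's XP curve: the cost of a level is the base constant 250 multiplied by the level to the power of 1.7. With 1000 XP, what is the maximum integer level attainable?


XP = 250 * level^1.7, so level = (XP / 250)^(1/1.7)
= (1000 / 250)^(1/1.7)
= 4.0^0.5882
= 2.2602
Floor: level = 2

level 2


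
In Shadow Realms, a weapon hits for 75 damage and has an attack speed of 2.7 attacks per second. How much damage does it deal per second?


DPS = damage * attack_speed
= 75 * 2.7
= 202.5

202.5 DPS


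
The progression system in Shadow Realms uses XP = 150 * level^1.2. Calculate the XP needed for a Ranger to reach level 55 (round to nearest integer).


XP = 150 * level^1.2
Substitute level = 55:
XP = 150 * 55^1.2
= 150 * 122.5844
= 18388

18388 XP


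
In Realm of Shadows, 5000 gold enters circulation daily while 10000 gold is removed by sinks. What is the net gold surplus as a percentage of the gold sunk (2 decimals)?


Net gold = 5000 - 10000 = -5000
Inflation rate = net / sunk * 100 = -5000 / 10000 * 100
= -0.5 * 100
= -50.00%

-50.00%


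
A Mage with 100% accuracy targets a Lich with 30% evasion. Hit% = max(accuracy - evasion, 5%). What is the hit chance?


accuracy - evasion = 100 - 30 = 70
Apply floor: max(70, 5) = 70
Hit chance = 70%

70%


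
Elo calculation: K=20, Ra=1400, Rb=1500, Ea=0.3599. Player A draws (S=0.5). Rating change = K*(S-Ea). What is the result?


Elo update: delta = K * (S - Ea), where S = 0.5 (draws)
S - Ea = 0.5 - 0.3599 = 0.1401
Rating change = 20 * 0.1401
= 2.80

2.80 rating points


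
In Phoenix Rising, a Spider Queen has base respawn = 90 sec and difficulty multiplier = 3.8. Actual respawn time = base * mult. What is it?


Respawn time = base * multiplier
= 90 * 3.8
= 342.0 seconds

342.0 seconds


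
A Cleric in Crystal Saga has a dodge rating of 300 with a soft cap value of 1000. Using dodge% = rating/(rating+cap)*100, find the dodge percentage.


dodge% = 300 / (300 + 1000) * 100
= 300 / 1300 * 100
= 0.230769 * 100
= 23.08%

23.08%


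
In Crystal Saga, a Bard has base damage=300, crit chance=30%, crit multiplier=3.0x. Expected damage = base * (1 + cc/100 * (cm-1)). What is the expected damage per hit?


E[dmg] = base * (1 + crit_chance * (crit_mult - 1))
cc as decimal = 30/100 = 0.3
cm - 1 = 3.0 - 1 = 2.0
Bonus factor = 0.3 * 2.0 = 0.6
Total multiplier = 1 + 0.6 = 1.6
Expected damage = 300 * 1.6 = 480.00

480.00 damage


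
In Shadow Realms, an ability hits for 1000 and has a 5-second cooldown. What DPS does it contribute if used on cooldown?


DPS = damage / cooldown
= 1000 / 5
= 200.00

200.00 DPS


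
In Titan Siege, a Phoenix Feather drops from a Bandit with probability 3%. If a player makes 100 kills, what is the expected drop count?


Expected drops = kills * (drop_rate / 100)
= 100 * (3 / 100)
= 100 * 0.03
= 3.0

3.0 drops


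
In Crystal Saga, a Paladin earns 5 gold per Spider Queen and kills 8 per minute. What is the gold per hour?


Gold per minute = 5 * 8 = 40
Gold per hour = 40 * 60 = 2400

2400 gold/hour


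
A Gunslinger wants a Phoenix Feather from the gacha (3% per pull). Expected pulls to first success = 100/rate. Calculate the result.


Expected pulls for a geometric distribution = 1/p = 100 / rate%
= 100 / 3
= 33.33

33.33 pulls


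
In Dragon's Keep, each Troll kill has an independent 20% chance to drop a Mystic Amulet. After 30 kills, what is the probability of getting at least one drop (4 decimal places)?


P(at least one) = 1 - P(none) = 1 - (1-p)^n
p = 20/100 = 0.2
1 - p = 0.8
(1 - p)^30 = 0.8^30 = 0.001238
P(at least one) = 1 - 0.001238 = 0.9988

0.9988


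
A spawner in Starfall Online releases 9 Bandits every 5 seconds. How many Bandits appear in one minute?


Spawns per minute = count * (60 / interval)
= 9 * (60 / 5)
= 9 * 12.0
= 108.0

108.0 per minute


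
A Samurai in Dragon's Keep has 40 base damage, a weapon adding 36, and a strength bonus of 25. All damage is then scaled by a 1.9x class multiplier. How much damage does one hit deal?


Sum base + weapon + str = 40 + 36 + 25 = 101
Multiply by 1.9:
101 * 1.9 = 191.9

191.9 damage


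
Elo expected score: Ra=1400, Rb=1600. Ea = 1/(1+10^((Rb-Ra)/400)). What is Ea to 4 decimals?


Elo expected score: Ea = 1/(1 + 10^((Rb-Ra)/400))
Rb - Ra = 1600 - 1400 = 200
(Rb-Ra)/400 = 200/400 = 0.5
10^0.5 = 3.162278
Ea = 1/(1 + 3.162278) = 1/4.162278 = 0.2403

0.2403


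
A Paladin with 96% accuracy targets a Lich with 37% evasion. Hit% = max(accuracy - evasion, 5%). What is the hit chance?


accuracy - evasion = 96 - 37 = 59
Apply floor: max(59, 5) = 59
Hit chance = 59%

59%


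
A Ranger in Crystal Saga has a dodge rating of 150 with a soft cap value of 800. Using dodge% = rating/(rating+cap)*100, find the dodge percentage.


dodge% = 150 / (150 + 800) * 100
= 150 / 950 * 100
= 0.157895 * 100
= 15.79%

15.79%


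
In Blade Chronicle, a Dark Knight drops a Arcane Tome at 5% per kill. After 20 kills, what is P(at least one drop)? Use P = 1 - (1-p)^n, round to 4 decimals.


P(at least one) = 1 - P(none) = 1 - (1-p)^n
p = 5/100 = 0.05
1 - p = 0.95
(1 - p)^20 = 0.95^20 = 0.358486
P(at least one) = 1 - 0.358486 = 0.6415

0.6415


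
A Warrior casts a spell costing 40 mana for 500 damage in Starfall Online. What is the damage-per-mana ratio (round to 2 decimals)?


Efficiency = damage / mana
= 500 / 40
= 12.50

12.50 dmg/mana


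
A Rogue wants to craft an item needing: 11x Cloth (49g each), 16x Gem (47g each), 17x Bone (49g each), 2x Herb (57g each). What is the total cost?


Cost breakdown:
  Cloth: 11 * 49 = 539
  Gem: 16 * 47 = 752
  Bone: 17 * 49 = 833
  Herb: 2 * 57 = 114
Total = 539 + 752 + 833 + 114 = 2238

2238 gold


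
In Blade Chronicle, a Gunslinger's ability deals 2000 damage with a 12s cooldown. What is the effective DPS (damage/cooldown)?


DPS = damage / cooldown
= 2000 / 12
= 166.67

166.67 DPS


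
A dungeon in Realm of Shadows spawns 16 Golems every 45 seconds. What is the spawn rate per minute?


Spawns per minute = count * (60 / interval)
= 16 * (60 / 45)
= 16 * 1.3333
= 21.33

21.33 per minute


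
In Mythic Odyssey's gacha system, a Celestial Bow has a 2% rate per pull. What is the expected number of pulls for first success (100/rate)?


Expected pulls for a geometric distribution = 1/p = 100 / rate%
= 100 / 2
= 50.0

50.0 pulls


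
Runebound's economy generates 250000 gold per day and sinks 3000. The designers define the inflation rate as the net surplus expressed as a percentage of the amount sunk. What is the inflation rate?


Net gold = 250000 - 3000 = 247000
Inflation rate = net / sunk * 100 = 247000 / 3000 * 100
= 82.333333 * 100
= 8233.33%

8233.33%


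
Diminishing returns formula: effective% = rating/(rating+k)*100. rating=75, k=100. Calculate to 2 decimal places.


effective% = rating / (rating + k) * 100
= 75 / (75 + 100) * 100
= 75 / 175 * 100
= 0.428571 * 100
= 42.86%

42.86%


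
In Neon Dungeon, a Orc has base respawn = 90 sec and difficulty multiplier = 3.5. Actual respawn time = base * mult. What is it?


Respawn time = base * multiplier
= 90 * 3.5
= 315.0 seconds

315.0 seconds


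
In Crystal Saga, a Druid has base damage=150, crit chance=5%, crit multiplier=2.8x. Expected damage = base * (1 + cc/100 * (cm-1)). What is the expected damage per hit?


E[dmg] = base * (1 + crit_chance * (crit_mult - 1))
cc as decimal = 5/100 = 0.05
cm - 1 = 2.8 - 1 = 1.8
Bonus factor = 0.05 * 1.8 = 0.09
Total multiplier = 1 + 0.09 = 1.09
Expected damage = 150 * 1.09 = 163.50

163.50 damage


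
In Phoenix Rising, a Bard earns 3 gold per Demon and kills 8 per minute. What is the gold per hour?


Gold per minute = 3 * 8 = 24
Gold per hour = 24 * 60 = 1440

1440 gold/hour


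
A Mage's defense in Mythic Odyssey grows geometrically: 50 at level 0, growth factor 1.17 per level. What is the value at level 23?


value = base * growth^level
= 50 * 1.17^23
= 50 * 37.006228
= 1850.31

1850.31 defense


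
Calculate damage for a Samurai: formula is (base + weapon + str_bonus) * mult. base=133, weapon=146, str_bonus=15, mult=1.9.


Sum base + weapon + str = 133 + 146 + 15 = 294
Multiply by 1.9:
294 * 1.9 = 558.6

558.6 damage


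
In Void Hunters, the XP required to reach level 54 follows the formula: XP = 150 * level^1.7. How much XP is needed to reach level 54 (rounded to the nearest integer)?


XP = 150 * level^1.7
Substitute level = 54:
XP = 150 * 54^1.7
= 150 * 881.1897
= 132178

132178 XP


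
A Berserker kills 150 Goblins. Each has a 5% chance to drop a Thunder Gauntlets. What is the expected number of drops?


Expected drops = kills * (drop_rate / 100)
= 150 * (5 / 100)
= 150 * 0.05
= 7.5

7.5 drops


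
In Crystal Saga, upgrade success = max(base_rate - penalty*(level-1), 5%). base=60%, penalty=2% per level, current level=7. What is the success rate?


raw_rate = 60 - 2 * (7 - 1)
= 60 - 2 * 6
= 60 - 12
= 48
Apply floor: max(48, 5) = 48%

48%


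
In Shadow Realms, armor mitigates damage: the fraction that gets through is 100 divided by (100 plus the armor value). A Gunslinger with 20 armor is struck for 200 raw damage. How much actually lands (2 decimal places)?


actual = 200 * 100 / (100 + 20)
= 200 * 100 / 120
= 20000 / 120
= 166.67

166.67 damage


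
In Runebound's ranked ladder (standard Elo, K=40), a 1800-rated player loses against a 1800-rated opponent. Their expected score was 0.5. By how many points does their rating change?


Elo update: delta = K * (S - Ea), where S = 0 (loses)
S - Ea = 0 - 0.5 = -0.5
Rating change = 40 * -0.5
= -20.00

-20.00 rating points


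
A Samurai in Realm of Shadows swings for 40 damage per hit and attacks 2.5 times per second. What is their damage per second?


DPS = damage * attack_speed
= 40 * 2.5
= 100.0

100.0 DPS
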